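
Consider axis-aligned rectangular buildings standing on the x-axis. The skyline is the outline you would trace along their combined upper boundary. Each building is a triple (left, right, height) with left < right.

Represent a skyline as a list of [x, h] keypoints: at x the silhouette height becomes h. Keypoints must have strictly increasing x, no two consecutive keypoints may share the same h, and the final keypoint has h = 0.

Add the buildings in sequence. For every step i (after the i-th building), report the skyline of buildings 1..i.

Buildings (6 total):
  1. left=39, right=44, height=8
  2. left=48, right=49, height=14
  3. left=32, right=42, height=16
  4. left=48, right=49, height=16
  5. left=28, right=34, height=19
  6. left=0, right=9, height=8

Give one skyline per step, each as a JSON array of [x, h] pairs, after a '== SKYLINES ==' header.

== SKYLINES ==
[[39,8],[44,0]]
[[39,8],[44,0],[48,14],[49,0]]
[[32,16],[42,8],[44,0],[48,14],[49,0]]
[[32,16],[42,8],[44,0],[48,16],[49,0]]
[[28,19],[34,16],[42,8],[44,0],[48,16],[49,0]]
[[0,8],[9,0],[28,19],[34,16],[42,8],[44,0],[48,16],[49,0]]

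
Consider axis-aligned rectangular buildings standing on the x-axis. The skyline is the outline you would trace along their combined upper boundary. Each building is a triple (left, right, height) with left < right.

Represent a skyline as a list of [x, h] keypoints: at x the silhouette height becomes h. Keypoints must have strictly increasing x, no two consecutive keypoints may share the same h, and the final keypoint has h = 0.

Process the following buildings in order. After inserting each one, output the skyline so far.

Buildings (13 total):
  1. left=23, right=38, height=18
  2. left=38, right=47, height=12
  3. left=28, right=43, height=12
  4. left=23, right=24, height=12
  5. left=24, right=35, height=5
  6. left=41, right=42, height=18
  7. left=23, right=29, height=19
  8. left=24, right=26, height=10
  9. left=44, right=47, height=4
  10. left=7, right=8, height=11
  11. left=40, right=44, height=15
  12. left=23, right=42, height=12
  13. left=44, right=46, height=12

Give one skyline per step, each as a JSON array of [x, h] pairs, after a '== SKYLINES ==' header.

== SKYLINES ==
[[23,18],[38,0]]
[[23,18],[38,12],[47,0]]
[[23,18],[38,12],[47,0]]
[[23,18],[38,12],[47,0]]
[[23,18],[38,12],[47,0]]
[[23,18],[38,12],[41,18],[42,12],[47,0]]
[[23,19],[29,18],[38,12],[41,18],[42,12],[47,0]]
[[23,19],[29,18],[38,12],[41,18],[42,12],[47,0]]
[[23,19],[29,18],[38,12],[41,18],[42,12],[47,0]]
[[7,11],[8,0],[23,19],[29,18],[38,12],[41,18],[42,12],[47,0]]
[[7,11],[8,0],[23,19],[29,18],[38,12],[40,15],[41,18],[42,15],[44,12],[47,0]]
[[7,11],[8,0],[23,19],[29,18],[38,12],[40,15],[41,18],[42,15],[44,12],[47,0]]
[[7,11],[8,0],[23,19],[29,18],[38,12],[40,15],[41,18],[42,15],[44,12],[47,0]]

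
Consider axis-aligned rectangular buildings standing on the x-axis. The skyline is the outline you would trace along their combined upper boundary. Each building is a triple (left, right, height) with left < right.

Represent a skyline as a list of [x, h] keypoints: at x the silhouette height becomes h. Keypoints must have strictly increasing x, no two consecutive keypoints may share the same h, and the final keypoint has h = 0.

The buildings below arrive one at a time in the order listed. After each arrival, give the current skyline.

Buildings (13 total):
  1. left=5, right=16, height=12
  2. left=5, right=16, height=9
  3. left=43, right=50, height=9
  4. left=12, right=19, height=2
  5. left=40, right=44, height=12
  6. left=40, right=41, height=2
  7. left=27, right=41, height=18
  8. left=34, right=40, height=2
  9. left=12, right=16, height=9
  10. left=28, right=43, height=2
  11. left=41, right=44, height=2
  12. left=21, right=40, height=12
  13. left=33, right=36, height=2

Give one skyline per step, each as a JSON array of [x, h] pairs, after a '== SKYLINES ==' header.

== SKYLINES ==
[[5,12],[16,0]]
[[5,12],[16,0]]
[[5,12],[16,0],[43,9],[50,0]]
[[5,12],[16,2],[19,0],[43,9],[50,0]]
[[5,12],[16,2],[19,0],[40,12],[44,9],[50,0]]
[[5,12],[16,2],[19,0],[40,12],[44,9],[50,0]]
[[5,12],[16,2],[19,0],[27,18],[41,12],[44,9],[50,0]]
[[5,12],[16,2],[19,0],[27,18],[41,12],[44,9],[50,0]]
[[5,12],[16,2],[19,0],[27,18],[41,12],[44,9],[50,0]]
[[5,12],[16,2],[19,0],[27,18],[41,12],[44,9],[50,0]]
[[5,12],[16,2],[19,0],[27,18],[41,12],[44,9],[50,0]]
[[5,12],[16,2],[19,0],[21,12],[27,18],[41,12],[44,9],[50,0]]
[[5,12],[16,2],[19,0],[21,12],[27,18],[41,12],[44,9],[50,0]]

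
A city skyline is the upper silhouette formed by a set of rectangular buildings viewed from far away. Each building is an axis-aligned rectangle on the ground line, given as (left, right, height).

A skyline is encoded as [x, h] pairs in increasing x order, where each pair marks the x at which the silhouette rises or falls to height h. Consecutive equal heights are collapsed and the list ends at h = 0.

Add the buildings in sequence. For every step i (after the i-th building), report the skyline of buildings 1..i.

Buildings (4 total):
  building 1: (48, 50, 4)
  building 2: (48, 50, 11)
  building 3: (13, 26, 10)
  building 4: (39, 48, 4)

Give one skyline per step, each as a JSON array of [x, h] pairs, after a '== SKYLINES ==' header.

== SKYLINES ==
[[48,4],[50,0]]
[[48,11],[50,0]]
[[13,10],[26,0],[48,11],[50,0]]
[[13,10],[26,0],[39,4],[48,11],[50,0]]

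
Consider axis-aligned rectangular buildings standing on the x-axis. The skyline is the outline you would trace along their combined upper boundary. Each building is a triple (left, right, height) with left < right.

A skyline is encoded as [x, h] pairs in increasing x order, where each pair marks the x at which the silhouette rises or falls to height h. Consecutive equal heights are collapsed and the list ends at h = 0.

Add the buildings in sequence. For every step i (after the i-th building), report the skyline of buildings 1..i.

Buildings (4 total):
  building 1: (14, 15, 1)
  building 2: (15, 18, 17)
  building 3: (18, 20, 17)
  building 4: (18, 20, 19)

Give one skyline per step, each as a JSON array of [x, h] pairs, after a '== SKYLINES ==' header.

== SKYLINES ==
[[14,1],[15,0]]
[[14,1],[15,17],[18,0]]
[[14,1],[15,17],[20,0]]
[[14,1],[15,17],[18,19],[20,0]]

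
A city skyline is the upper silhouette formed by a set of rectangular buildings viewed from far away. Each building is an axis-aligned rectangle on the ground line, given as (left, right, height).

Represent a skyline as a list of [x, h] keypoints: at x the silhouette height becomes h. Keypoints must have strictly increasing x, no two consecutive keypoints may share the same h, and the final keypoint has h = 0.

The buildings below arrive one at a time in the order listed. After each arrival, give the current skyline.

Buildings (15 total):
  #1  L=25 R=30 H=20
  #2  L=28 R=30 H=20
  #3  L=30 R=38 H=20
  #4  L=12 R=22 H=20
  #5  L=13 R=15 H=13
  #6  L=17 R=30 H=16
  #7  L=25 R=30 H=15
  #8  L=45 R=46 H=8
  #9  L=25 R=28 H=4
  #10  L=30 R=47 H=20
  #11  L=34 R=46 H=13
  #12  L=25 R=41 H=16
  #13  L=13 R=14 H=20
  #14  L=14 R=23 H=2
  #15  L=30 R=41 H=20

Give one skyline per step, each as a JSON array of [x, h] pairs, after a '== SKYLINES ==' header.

== SKYLINES ==
[[25,20],[30,0]]
[[25,20],[30,0]]
[[25,20],[38,0]]
[[12,20],[22,0],[25,20],[38,0]]
[[12,20],[22,0],[25,20],[38,0]]
[[12,20],[22,16],[25,20],[38,0]]
[[12,20],[22,16],[25,20],[38,0]]
[[12,20],[22,16],[25,20],[38,0],[45,8],[46,0]]
[[12,20],[22,16],[25,20],[38,0],[45,8],[46,0]]
[[12,20],[22,16],[25,20],[47,0]]
[[12,20],[22,16],[25,20],[47,0]]
[[12,20],[22,16],[25,20],[47,0]]
[[12,20],[22,16],[25,20],[47,0]]
[[12,20],[22,16],[25,20],[47,0]]
[[12,20],[22,16],[25,20],[47,0]]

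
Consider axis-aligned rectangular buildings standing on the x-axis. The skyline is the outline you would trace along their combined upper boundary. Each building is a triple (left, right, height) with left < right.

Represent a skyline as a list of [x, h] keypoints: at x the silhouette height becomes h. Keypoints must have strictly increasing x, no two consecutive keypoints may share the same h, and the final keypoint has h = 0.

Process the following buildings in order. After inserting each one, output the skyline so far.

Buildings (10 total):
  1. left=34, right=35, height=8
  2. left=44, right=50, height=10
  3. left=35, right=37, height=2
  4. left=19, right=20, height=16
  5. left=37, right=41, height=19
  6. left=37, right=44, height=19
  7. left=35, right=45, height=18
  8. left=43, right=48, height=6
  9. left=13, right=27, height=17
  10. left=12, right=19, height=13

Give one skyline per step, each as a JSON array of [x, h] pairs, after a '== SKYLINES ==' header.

== SKYLINES ==
[[34,8],[35,0]]
[[34,8],[35,0],[44,10],[50,0]]
[[34,8],[35,2],[37,0],[44,10],[50,0]]
[[19,16],[20,0],[34,8],[35,2],[37,0],[44,10],[50,0]]
[[19,16],[20,0],[34,8],[35,2],[37,19],[41,0],[44,10],[50,0]]
[[19,16],[20,0],[34,8],[35,2],[37,19],[44,10],[50,0]]
[[19,16],[20,0],[34,8],[35,18],[37,19],[44,18],[45,10],[50,0]]
[[19,16],[20,0],[34,8],[35,18],[37,19],[44,18],[45,10],[50,0]]
[[13,17],[27,0],[34,8],[35,18],[37,19],[44,18],[45,10],[50,0]]
[[12,13],[13,17],[27,0],[34,8],[35,18],[37,19],[44,18],[45,10],[50,0]]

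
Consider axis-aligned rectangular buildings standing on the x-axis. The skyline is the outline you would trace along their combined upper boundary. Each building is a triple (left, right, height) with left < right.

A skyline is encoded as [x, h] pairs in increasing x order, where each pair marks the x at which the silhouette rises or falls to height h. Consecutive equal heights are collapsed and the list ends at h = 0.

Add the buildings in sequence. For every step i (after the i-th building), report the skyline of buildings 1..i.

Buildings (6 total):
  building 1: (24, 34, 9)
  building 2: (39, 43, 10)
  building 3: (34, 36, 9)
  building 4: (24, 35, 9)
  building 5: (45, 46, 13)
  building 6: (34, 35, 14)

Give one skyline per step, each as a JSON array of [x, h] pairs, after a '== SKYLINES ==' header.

== SKYLINES ==
[[24,9],[34,0]]
[[24,9],[34,0],[39,10],[43,0]]
[[24,9],[36,0],[39,10],[43,0]]
[[24,9],[36,0],[39,10],[43,0]]
[[24,9],[36,0],[39,10],[43,0],[45,13],[46,0]]
[[24,9],[34,14],[35,9],[36,0],[39,10],[43,0],[45,13],[46,0]]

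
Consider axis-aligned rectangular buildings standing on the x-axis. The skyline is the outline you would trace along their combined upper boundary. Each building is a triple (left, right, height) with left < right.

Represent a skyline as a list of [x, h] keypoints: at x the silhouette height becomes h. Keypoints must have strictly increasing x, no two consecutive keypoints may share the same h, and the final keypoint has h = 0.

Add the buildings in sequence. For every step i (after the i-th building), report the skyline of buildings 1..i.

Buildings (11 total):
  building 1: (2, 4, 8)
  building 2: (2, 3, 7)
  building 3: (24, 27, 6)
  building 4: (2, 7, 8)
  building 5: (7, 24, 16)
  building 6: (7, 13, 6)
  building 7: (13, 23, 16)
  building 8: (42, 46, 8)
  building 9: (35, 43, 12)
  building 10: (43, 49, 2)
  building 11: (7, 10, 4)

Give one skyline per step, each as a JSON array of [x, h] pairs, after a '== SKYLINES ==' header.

== SKYLINES ==
[[2,8],[4,0]]
[[2,8],[4,0]]
[[2,8],[4,0],[24,6],[27,0]]
[[2,8],[7,0],[24,6],[27,0]]
[[2,8],[7,16],[24,6],[27,0]]
[[2,8],[7,16],[24,6],[27,0]]
[[2,8],[7,16],[24,6],[27,0]]
[[2,8],[7,16],[24,6],[27,0],[42,8],[46,0]]
[[2,8],[7,16],[24,6],[27,0],[35,12],[43,8],[46,0]]
[[2,8],[7,16],[24,6],[27,0],[35,12],[43,8],[46,2],[49,0]]
[[2,8],[7,16],[24,6],[27,0],[35,12],[43,8],[46,2],[49,0]]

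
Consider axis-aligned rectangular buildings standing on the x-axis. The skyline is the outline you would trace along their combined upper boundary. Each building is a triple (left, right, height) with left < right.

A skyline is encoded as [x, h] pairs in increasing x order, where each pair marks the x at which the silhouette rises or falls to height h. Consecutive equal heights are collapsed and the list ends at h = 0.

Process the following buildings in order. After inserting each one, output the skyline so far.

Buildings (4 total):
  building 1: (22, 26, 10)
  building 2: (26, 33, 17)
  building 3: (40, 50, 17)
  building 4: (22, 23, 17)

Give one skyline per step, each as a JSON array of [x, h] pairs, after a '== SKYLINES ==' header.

== SKYLINES ==
[[22,10],[26,0]]
[[22,10],[26,17],[33,0]]
[[22,10],[26,17],[33,0],[40,17],[50,0]]
[[22,17],[23,10],[26,17],[33,0],[40,17],[50,0]]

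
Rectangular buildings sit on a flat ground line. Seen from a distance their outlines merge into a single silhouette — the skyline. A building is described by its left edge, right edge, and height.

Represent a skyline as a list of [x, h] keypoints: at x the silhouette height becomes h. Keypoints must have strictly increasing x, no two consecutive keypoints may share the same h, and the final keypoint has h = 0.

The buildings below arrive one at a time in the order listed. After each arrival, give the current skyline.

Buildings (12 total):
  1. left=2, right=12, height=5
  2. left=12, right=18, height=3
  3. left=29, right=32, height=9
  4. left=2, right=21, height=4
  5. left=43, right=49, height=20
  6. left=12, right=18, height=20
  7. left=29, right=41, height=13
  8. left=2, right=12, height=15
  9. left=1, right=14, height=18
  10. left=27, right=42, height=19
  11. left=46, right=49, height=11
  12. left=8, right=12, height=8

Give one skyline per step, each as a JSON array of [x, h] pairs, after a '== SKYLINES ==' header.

== SKYLINES ==
[[2,5],[12,0]]
[[2,5],[12,3],[18,0]]
[[2,5],[12,3],[18,0],[29,9],[32,0]]
[[2,5],[12,4],[21,0],[29,9],[32,0]]
[[2,5],[12,4],[21,0],[29,9],[32,0],[43,20],[49,0]]
[[2,5],[12,20],[18,4],[21,0],[29,9],[32,0],[43,20],[49,0]]
[[2,5],[12,20],[18,4],[21,0],[29,13],[41,0],[43,20],[49,0]]
[[2,15],[12,20],[18,4],[21,0],[29,13],[41,0],[43,20],[49,0]]
[[1,18],[12,20],[18,4],[21,0],[29,13],[41,0],[43,20],[49,0]]
[[1,18],[12,20],[18,4],[21,0],[27,19],[42,0],[43,20],[49,0]]
[[1,18],[12,20],[18,4],[21,0],[27,19],[42,0],[43,20],[49,0]]
[[1,18],[12,20],[18,4],[21,0],[27,19],[42,0],[43,20],[49,0]]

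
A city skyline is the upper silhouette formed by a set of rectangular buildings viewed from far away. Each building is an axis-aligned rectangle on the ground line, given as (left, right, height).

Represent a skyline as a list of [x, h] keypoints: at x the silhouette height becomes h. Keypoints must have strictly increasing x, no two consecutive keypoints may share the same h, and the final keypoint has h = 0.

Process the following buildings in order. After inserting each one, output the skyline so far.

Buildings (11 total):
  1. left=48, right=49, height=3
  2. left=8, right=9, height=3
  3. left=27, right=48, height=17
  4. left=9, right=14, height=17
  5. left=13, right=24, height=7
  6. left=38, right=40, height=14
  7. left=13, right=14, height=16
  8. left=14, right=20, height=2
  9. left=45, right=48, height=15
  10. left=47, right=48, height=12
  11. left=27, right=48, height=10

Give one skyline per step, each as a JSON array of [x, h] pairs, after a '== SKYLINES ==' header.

== SKYLINES ==
[[48,3],[49,0]]
[[8,3],[9,0],[48,3],[49,0]]
[[8,3],[9,0],[27,17],[48,3],[49,0]]
[[8,3],[9,17],[14,0],[27,17],[48,3],[49,0]]
[[8,3],[9,17],[14,7],[24,0],[27,17],[48,3],[49,0]]
[[8,3],[9,17],[14,7],[24,0],[27,17],[48,3],[49,0]]
[[8,3],[9,17],[14,7],[24,0],[27,17],[48,3],[49,0]]
[[8,3],[9,17],[14,7],[24,0],[27,17],[48,3],[49,0]]
[[8,3],[9,17],[14,7],[24,0],[27,17],[48,3],[49,0]]
[[8,3],[9,17],[14,7],[24,0],[27,17],[48,3],[49,0]]
[[8,3],[9,17],[14,7],[24,0],[27,17],[48,3],[49,0]]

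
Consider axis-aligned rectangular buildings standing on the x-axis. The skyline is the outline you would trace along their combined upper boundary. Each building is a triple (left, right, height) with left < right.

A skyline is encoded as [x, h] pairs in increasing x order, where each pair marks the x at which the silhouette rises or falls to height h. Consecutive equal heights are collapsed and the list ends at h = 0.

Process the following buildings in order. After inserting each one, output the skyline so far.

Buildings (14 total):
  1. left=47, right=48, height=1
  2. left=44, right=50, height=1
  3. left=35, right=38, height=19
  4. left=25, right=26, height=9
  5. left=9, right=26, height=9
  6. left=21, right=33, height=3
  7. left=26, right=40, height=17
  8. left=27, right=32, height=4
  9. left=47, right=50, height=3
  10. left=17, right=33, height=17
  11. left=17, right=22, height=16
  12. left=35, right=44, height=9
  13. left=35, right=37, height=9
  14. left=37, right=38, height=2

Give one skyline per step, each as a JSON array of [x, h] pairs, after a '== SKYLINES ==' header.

== SKYLINES ==
[[47,1],[48,0]]
[[44,1],[50,0]]
[[35,19],[38,0],[44,1],[50,0]]
[[25,9],[26,0],[35,19],[38,0],[44,1],[50,0]]
[[9,9],[26,0],[35,19],[38,0],[44,1],[50,0]]
[[9,9],[26,3],[33,0],[35,19],[38,0],[44,1],[50,0]]
[[9,9],[26,17],[35,19],[38,17],[40,0],[44,1],[50,0]]
[[9,9],[26,17],[35,19],[38,17],[40,0],[44,1],[50,0]]
[[9,9],[26,17],[35,19],[38,17],[40,0],[44,1],[47,3],[50,0]]
[[9,9],[17,17],[35,19],[38,17],[40,0],[44,1],[47,3],[50,0]]
[[9,9],[17,17],[35,19],[38,17],[40,0],[44,1],[47,3],[50,0]]
[[9,9],[17,17],[35,19],[38,17],[40,9],[44,1],[47,3],[50,0]]
[[9,9],[17,17],[35,19],[38,17],[40,9],[44,1],[47,3],[50,0]]
[[9,9],[17,17],[35,19],[38,17],[40,9],[44,1],[47,3],[50,0]]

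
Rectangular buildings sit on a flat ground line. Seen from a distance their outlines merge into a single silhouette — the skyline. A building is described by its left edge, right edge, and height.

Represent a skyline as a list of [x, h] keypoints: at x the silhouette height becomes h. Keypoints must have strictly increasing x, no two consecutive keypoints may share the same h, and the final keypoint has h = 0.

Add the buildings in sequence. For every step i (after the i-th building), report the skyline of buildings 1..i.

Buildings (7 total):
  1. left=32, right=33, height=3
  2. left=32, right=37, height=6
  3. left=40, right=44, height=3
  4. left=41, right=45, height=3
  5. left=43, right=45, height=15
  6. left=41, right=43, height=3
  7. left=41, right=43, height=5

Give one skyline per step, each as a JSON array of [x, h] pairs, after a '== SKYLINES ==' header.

== SKYLINES ==
[[32,3],[33,0]]
[[32,6],[37,0]]
[[32,6],[37,0],[40,3],[44,0]]
[[32,6],[37,0],[40,3],[45,0]]
[[32,6],[37,0],[40,3],[43,15],[45,0]]
[[32,6],[37,0],[40,3],[43,15],[45,0]]
[[32,6],[37,0],[40,3],[41,5],[43,15],[45,0]]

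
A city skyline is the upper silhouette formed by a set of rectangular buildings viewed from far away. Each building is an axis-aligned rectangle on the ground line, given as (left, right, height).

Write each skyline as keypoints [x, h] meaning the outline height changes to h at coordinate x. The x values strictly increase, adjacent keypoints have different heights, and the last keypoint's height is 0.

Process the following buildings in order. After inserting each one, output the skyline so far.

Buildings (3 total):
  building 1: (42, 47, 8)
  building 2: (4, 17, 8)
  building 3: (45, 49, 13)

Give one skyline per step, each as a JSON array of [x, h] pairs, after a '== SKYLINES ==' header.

== SKYLINES ==
[[42,8],[47,0]]
[[4,8],[17,0],[42,8],[47,0]]
[[4,8],[17,0],[42,8],[45,13],[49,0]]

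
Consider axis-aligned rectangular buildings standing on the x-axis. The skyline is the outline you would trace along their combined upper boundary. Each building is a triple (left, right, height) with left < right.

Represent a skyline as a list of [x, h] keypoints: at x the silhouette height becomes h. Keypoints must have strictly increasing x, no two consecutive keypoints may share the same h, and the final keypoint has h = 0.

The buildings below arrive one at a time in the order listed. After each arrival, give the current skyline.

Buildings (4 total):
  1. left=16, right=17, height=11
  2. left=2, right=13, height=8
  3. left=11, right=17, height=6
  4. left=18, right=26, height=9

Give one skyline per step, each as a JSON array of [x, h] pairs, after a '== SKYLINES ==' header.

== SKYLINES ==
[[16,11],[17,0]]
[[2,8],[13,0],[16,11],[17,0]]
[[2,8],[13,6],[16,11],[17,0]]
[[2,8],[13,6],[16,11],[17,0],[18,9],[26,0]]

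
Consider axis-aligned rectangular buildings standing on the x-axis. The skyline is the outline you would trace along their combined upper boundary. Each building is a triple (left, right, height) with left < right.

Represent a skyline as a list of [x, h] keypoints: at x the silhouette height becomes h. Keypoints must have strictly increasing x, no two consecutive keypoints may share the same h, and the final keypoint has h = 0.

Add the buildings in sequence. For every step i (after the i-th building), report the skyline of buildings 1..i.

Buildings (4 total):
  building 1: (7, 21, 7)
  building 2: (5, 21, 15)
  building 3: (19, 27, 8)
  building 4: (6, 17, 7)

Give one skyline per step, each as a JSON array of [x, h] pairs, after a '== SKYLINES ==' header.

== SKYLINES ==
[[7,7],[21,0]]
[[5,15],[21,0]]
[[5,15],[21,8],[27,0]]
[[5,15],[21,8],[27,0]]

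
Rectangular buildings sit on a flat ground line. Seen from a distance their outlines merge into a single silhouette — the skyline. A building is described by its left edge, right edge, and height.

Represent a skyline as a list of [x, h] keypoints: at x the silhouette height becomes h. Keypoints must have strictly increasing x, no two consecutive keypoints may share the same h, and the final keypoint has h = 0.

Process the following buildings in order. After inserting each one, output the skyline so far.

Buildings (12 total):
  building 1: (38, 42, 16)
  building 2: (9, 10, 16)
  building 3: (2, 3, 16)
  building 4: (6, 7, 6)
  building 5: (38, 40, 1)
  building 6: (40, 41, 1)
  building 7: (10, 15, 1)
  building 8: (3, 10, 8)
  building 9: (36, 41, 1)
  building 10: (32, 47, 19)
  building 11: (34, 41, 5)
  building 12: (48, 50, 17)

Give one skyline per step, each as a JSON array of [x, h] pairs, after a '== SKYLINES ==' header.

== SKYLINES ==
[[38,16],[42,0]]
[[9,16],[10,0],[38,16],[42,0]]
[[2,16],[3,0],[9,16],[10,0],[38,16],[42,0]]
[[2,16],[3,0],[6,6],[7,0],[9,16],[10,0],[38,16],[42,0]]
[[2,16],[3,0],[6,6],[7,0],[9,16],[10,0],[38,16],[42,0]]
[[2,16],[3,0],[6,6],[7,0],[9,16],[10,0],[38,16],[42,0]]
[[2,16],[3,0],[6,6],[7,0],[9,16],[10,1],[15,0],[38,16],[42,0]]
[[2,16],[3,8],[9,16],[10,1],[15,0],[38,16],[42,0]]
[[2,16],[3,8],[9,16],[10,1],[15,0],[36,1],[38,16],[42,0]]
[[2,16],[3,8],[9,16],[10,1],[15,0],[32,19],[47,0]]
[[2,16],[3,8],[9,16],[10,1],[15,0],[32,19],[47,0]]
[[2,16],[3,8],[9,16],[10,1],[15,0],[32,19],[47,0],[48,17],[50,0]]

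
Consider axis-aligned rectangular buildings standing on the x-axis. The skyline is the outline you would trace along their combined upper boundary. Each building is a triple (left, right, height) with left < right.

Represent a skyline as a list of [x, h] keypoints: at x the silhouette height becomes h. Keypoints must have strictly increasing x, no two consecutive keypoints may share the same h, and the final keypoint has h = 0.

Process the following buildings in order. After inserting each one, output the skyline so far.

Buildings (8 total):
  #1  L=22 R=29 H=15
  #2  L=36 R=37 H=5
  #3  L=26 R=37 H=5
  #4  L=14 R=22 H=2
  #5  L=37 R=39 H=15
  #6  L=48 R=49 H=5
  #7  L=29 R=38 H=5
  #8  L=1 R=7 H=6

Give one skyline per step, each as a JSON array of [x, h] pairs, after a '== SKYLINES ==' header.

== SKYLINES ==
[[22,15],[29,0]]
[[22,15],[29,0],[36,5],[37,0]]
[[22,15],[29,5],[37,0]]
[[14,2],[22,15],[29,5],[37,0]]
[[14,2],[22,15],[29,5],[37,15],[39,0]]
[[14,2],[22,15],[29,5],[37,15],[39,0],[48,5],[49,0]]
[[14,2],[22,15],[29,5],[37,15],[39,0],[48,5],[49,0]]
[[1,6],[7,0],[14,2],[22,15],[29,5],[37,15],[39,0],[48,5],[49,0]]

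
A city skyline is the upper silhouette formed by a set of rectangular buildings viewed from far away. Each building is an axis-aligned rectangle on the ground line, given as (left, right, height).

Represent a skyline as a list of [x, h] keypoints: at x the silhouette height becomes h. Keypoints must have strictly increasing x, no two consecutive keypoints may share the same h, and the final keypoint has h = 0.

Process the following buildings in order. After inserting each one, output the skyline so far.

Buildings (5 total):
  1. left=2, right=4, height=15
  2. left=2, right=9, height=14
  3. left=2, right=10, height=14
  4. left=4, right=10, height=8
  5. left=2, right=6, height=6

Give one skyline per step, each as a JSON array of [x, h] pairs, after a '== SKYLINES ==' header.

== SKYLINES ==
[[2,15],[4,0]]
[[2,15],[4,14],[9,0]]
[[2,15],[4,14],[10,0]]
[[2,15],[4,14],[10,0]]
[[2,15],[4,14],[10,0]]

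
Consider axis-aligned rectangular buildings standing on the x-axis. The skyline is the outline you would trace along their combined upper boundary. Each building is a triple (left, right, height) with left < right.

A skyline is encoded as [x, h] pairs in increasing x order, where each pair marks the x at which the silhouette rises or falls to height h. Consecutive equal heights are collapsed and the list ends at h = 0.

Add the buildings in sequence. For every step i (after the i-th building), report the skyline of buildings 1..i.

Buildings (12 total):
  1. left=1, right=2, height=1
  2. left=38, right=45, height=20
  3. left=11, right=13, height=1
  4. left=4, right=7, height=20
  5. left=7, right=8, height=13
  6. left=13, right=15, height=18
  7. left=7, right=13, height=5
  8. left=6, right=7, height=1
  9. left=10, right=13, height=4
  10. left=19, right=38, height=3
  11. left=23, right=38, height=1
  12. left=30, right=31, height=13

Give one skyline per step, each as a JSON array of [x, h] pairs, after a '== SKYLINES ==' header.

== SKYLINES ==
[[1,1],[2,0]]
[[1,1],[2,0],[38,20],[45,0]]
[[1,1],[2,0],[11,1],[13,0],[38,20],[45,0]]
[[1,1],[2,0],[4,20],[7,0],[11,1],[13,0],[38,20],[45,0]]
[[1,1],[2,0],[4,20],[7,13],[8,0],[11,1],[13,0],[38,20],[45,0]]
[[1,1],[2,0],[4,20],[7,13],[8,0],[11,1],[13,18],[15,0],[38,20],[45,0]]
[[1,1],[2,0],[4,20],[7,13],[8,5],[13,18],[15,0],[38,20],[45,0]]
[[1,1],[2,0],[4,20],[7,13],[8,5],[13,18],[15,0],[38,20],[45,0]]
[[1,1],[2,0],[4,20],[7,13],[8,5],[13,18],[15,0],[38,20],[45,0]]
[[1,1],[2,0],[4,20],[7,13],[8,5],[13,18],[15,0],[19,3],[38,20],[45,0]]
[[1,1],[2,0],[4,20],[7,13],[8,5],[13,18],[15,0],[19,3],[38,20],[45,0]]
[[1,1],[2,0],[4,20],[7,13],[8,5],[13,18],[15,0],[19,3],[30,13],[31,3],[38,20],[45,0]]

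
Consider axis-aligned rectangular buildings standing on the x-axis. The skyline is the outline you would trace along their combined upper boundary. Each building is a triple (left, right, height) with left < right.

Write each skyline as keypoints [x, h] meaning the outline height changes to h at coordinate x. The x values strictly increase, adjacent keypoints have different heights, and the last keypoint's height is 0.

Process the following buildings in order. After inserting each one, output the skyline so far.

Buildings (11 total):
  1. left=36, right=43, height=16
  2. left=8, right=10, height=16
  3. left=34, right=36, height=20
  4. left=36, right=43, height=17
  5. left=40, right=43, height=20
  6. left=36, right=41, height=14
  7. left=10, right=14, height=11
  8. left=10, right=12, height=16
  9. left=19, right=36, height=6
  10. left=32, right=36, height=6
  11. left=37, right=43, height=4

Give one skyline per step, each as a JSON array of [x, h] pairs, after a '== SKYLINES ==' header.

== SKYLINES ==
[[36,16],[43,0]]
[[8,16],[10,0],[36,16],[43,0]]
[[8,16],[10,0],[34,20],[36,16],[43,0]]
[[8,16],[10,0],[34,20],[36,17],[43,0]]
[[8,16],[10,0],[34,20],[36,17],[40,20],[43,0]]
[[8,16],[10,0],[34,20],[36,17],[40,20],[43,0]]
[[8,16],[10,11],[14,0],[34,20],[36,17],[40,20],[43,0]]
[[8,16],[12,11],[14,0],[34,20],[36,17],[40,20],[43,0]]
[[8,16],[12,11],[14,0],[19,6],[34,20],[36,17],[40,20],[43,0]]
[[8,16],[12,11],[14,0],[19,6],[34,20],[36,17],[40,20],[43,0]]
[[8,16],[12,11],[14,0],[19,6],[34,20],[36,17],[40,20],[43,0]]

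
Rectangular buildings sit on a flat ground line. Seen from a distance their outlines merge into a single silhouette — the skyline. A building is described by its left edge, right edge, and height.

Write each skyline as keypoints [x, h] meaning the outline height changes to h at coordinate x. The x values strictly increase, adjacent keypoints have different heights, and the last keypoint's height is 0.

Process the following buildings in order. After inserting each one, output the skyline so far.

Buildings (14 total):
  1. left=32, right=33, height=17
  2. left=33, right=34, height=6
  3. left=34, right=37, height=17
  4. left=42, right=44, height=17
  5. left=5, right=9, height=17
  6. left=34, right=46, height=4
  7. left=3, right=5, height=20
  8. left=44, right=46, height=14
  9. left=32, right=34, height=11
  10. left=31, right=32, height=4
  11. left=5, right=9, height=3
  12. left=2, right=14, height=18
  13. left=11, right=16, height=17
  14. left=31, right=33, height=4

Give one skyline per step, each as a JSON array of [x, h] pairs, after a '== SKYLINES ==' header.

== SKYLINES ==
[[32,17],[33,0]]
[[32,17],[33,6],[34,0]]
[[32,17],[33,6],[34,17],[37,0]]
[[32,17],[33,6],[34,17],[37,0],[42,17],[44,0]]
[[5,17],[9,0],[32,17],[33,6],[34,17],[37,0],[42,17],[44,0]]
[[5,17],[9,0],[32,17],[33,6],[34,17],[37,4],[42,17],[44,4],[46,0]]
[[3,20],[5,17],[9,0],[32,17],[33,6],[34,17],[37,4],[42,17],[44,4],[46,0]]
[[3,20],[5,17],[9,0],[32,17],[33,6],[34,17],[37,4],[42,17],[44,14],[46,0]]
[[3,20],[5,17],[9,0],[32,17],[33,11],[34,17],[37,4],[42,17],[44,14],[46,0]]
[[3,20],[5,17],[9,0],[31,4],[32,17],[33,11],[34,17],[37,4],[42,17],[44,14],[46,0]]
[[3,20],[5,17],[9,0],[31,4],[32,17],[33,11],[34,17],[37,4],[42,17],[44,14],[46,0]]
[[2,18],[3,20],[5,18],[14,0],[31,4],[32,17],[33,11],[34,17],[37,4],[42,17],[44,14],[46,0]]
[[2,18],[3,20],[5,18],[14,17],[16,0],[31,4],[32,17],[33,11],[34,17],[37,4],[42,17],[44,14],[46,0]]
[[2,18],[3,20],[5,18],[14,17],[16,0],[31,4],[32,17],[33,11],[34,17],[37,4],[42,17],[44,14],[46,0]]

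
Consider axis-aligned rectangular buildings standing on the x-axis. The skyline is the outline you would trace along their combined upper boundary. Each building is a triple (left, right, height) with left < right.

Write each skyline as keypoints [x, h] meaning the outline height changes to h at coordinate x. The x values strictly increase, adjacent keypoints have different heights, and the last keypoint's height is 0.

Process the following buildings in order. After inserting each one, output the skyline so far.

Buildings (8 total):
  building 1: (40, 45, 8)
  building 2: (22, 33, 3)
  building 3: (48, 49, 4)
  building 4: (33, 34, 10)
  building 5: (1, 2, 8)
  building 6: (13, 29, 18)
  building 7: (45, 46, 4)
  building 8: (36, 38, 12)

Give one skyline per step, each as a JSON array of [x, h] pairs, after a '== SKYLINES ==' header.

== SKYLINES ==
[[40,8],[45,0]]
[[22,3],[33,0],[40,8],[45,0]]
[[22,3],[33,0],[40,8],[45,0],[48,4],[49,0]]
[[22,3],[33,10],[34,0],[40,8],[45,0],[48,4],[49,0]]
[[1,8],[2,0],[22,3],[33,10],[34,0],[40,8],[45,0],[48,4],[49,0]]
[[1,8],[2,0],[13,18],[29,3],[33,10],[34,0],[40,8],[45,0],[48,4],[49,0]]
[[1,8],[2,0],[13,18],[29,3],[33,10],[34,0],[40,8],[45,4],[46,0],[48,4],[49,0]]
[[1,8],[2,0],[13,18],[29,3],[33,10],[34,0],[36,12],[38,0],[40,8],[45,4],[46,0],[48,4],[49,0]]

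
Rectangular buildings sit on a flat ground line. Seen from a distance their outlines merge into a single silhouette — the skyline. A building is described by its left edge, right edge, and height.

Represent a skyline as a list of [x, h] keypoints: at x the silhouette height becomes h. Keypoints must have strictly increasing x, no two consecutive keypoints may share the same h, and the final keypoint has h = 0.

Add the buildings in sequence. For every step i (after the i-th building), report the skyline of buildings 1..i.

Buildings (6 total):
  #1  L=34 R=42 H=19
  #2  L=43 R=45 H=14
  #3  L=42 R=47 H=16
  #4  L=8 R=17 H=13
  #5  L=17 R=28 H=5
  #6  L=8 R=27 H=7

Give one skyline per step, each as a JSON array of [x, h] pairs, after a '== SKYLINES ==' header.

== SKYLINES ==
[[34,19],[42,0]]
[[34,19],[42,0],[43,14],[45,0]]
[[34,19],[42,16],[47,0]]
[[8,13],[17,0],[34,19],[42,16],[47,0]]
[[8,13],[17,5],[28,0],[34,19],[42,16],[47,0]]
[[8,13],[17,7],[27,5],[28,0],[34,19],[42,16],[47,0]]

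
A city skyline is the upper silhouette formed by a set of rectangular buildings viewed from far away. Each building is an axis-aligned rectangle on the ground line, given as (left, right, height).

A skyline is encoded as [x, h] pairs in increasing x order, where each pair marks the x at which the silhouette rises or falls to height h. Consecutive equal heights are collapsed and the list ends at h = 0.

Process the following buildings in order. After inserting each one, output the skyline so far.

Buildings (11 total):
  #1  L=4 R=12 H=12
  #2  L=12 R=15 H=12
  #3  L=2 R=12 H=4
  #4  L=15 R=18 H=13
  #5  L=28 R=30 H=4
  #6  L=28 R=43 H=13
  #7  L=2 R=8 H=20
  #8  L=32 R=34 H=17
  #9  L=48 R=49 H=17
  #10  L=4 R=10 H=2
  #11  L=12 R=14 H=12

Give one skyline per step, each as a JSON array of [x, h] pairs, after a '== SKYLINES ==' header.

== SKYLINES ==
[[4,12],[12,0]]
[[4,12],[15,0]]
[[2,4],[4,12],[15,0]]
[[2,4],[4,12],[15,13],[18,0]]
[[2,4],[4,12],[15,13],[18,0],[28,4],[30,0]]
[[2,4],[4,12],[15,13],[18,0],[28,13],[43,0]]
[[2,20],[8,12],[15,13],[18,0],[28,13],[43,0]]
[[2,20],[8,12],[15,13],[18,0],[28,13],[32,17],[34,13],[43,0]]
[[2,20],[8,12],[15,13],[18,0],[28,13],[32,17],[34,13],[43,0],[48,17],[49,0]]
[[2,20],[8,12],[15,13],[18,0],[28,13],[32,17],[34,13],[43,0],[48,17],[49,0]]
[[2,20],[8,12],[15,13],[18,0],[28,13],[32,17],[34,13],[43,0],[48,17],[49,0]]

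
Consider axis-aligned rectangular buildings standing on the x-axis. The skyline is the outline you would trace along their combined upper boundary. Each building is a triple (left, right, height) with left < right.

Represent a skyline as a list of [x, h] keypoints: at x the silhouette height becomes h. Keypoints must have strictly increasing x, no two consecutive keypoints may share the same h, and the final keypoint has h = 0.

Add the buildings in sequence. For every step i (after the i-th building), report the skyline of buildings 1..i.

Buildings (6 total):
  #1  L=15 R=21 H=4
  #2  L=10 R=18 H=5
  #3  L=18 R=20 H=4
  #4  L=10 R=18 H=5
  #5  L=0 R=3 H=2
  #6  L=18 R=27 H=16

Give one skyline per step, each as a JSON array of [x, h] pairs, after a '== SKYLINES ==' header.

== SKYLINES ==
[[15,4],[21,0]]
[[10,5],[18,4],[21,0]]
[[10,5],[18,4],[21,0]]
[[10,5],[18,4],[21,0]]
[[0,2],[3,0],[10,5],[18,4],[21,0]]
[[0,2],[3,0],[10,5],[18,16],[27,0]]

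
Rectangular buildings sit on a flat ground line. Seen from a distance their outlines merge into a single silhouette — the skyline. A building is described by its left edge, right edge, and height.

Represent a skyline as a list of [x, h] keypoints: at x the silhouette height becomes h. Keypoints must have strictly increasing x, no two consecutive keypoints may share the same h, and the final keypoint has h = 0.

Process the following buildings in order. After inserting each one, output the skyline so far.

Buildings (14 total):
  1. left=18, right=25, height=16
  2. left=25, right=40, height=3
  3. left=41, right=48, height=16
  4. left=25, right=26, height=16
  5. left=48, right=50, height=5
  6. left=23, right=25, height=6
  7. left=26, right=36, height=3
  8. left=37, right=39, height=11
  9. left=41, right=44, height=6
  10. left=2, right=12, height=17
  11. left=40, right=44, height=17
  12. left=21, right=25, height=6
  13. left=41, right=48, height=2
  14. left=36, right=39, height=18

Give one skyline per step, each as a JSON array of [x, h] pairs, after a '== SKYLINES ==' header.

== SKYLINES ==
[[18,16],[25,0]]
[[18,16],[25,3],[40,0]]
[[18,16],[25,3],[40,0],[41,16],[48,0]]
[[18,16],[26,3],[40,0],[41,16],[48,0]]
[[18,16],[26,3],[40,0],[41,16],[48,5],[50,0]]
[[18,16],[26,3],[40,0],[41,16],[48,5],[50,0]]
[[18,16],[26,3],[40,0],[41,16],[48,5],[50,0]]
[[18,16],[26,3],[37,11],[39,3],[40,0],[41,16],[48,5],[50,0]]
[[18,16],[26,3],[37,11],[39,3],[40,0],[41,16],[48,5],[50,0]]
[[2,17],[12,0],[18,16],[26,3],[37,11],[39,3],[40,0],[41,16],[48,5],[50,0]]
[[2,17],[12,0],[18,16],[26,3],[37,11],[39,3],[40,17],[44,16],[48,5],[50,0]]
[[2,17],[12,0],[18,16],[26,3],[37,11],[39,3],[40,17],[44,16],[48,5],[50,0]]
[[2,17],[12,0],[18,16],[26,3],[37,11],[39,3],[40,17],[44,16],[48,5],[50,0]]
[[2,17],[12,0],[18,16],[26,3],[36,18],[39,3],[40,17],[44,16],[48,5],[50,0]]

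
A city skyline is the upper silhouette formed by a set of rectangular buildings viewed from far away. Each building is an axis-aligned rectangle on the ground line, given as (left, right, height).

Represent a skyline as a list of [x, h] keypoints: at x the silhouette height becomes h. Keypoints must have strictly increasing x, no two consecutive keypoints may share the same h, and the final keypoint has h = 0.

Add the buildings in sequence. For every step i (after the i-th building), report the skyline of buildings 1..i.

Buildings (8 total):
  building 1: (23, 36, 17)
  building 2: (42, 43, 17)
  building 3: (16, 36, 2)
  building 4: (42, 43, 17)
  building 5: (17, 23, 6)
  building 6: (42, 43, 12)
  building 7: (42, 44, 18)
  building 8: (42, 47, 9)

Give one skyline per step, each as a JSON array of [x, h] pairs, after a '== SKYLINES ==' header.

== SKYLINES ==
[[23,17],[36,0]]
[[23,17],[36,0],[42,17],[43,0]]
[[16,2],[23,17],[36,0],[42,17],[43,0]]
[[16,2],[23,17],[36,0],[42,17],[43,0]]
[[16,2],[17,6],[23,17],[36,0],[42,17],[43,0]]
[[16,2],[17,6],[23,17],[36,0],[42,17],[43,0]]
[[16,2],[17,6],[23,17],[36,0],[42,18],[44,0]]
[[16,2],[17,6],[23,17],[36,0],[42,18],[44,9],[47,0]]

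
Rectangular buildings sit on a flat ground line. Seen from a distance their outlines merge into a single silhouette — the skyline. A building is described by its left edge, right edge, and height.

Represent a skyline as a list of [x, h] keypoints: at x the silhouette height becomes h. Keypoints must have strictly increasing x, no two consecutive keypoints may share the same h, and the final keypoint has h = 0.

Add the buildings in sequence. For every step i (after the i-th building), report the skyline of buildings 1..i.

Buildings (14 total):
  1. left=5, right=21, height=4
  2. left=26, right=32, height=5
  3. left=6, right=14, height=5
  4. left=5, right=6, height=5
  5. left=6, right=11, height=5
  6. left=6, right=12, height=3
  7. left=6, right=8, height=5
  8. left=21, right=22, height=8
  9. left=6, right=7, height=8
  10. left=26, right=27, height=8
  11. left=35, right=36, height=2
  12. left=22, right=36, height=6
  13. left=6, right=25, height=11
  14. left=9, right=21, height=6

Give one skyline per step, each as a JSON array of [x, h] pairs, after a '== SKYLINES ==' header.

== SKYLINES ==
[[5,4],[21,0]]
[[5,4],[21,0],[26,5],[32,0]]
[[5,4],[6,5],[14,4],[21,0],[26,5],[32,0]]
[[5,5],[14,4],[21,0],[26,5],[32,0]]
[[5,5],[14,4],[21,0],[26,5],[32,0]]
[[5,5],[14,4],[21,0],[26,5],[32,0]]
[[5,5],[14,4],[21,0],[26,5],[32,0]]
[[5,5],[14,4],[21,8],[22,0],[26,5],[32,0]]
[[5,5],[6,8],[7,5],[14,4],[21,8],[22,0],[26,5],[32,0]]
[[5,5],[6,8],[7,5],[14,4],[21,8],[22,0],[26,8],[27,5],[32,0]]
[[5,5],[6,8],[7,5],[14,4],[21,8],[22,0],[26,8],[27,5],[32,0],[35,2],[36,0]]
[[5,5],[6,8],[7,5],[14,4],[21,8],[22,6],[26,8],[27,6],[36,0]]
[[5,5],[6,11],[25,6],[26,8],[27,6],[36,0]]
[[5,5],[6,11],[25,6],[26,8],[27,6],[36,0]]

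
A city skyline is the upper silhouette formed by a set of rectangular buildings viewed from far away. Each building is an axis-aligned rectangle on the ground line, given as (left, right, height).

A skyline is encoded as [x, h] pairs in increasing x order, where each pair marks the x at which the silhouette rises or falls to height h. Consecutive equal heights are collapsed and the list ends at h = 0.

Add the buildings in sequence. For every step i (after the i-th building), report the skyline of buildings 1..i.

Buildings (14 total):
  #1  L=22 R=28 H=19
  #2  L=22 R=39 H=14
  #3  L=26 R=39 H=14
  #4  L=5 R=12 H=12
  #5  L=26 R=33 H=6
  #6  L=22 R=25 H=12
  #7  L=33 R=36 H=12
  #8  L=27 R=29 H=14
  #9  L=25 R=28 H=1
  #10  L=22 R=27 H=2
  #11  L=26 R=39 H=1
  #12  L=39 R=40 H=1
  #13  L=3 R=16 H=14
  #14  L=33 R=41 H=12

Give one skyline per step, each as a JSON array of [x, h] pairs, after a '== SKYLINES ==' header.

== SKYLINES ==
[[22,19],[28,0]]
[[22,19],[28,14],[39,0]]
[[22,19],[28,14],[39,0]]
[[5,12],[12,0],[22,19],[28,14],[39,0]]
[[5,12],[12,0],[22,19],[28,14],[39,0]]
[[5,12],[12,0],[22,19],[28,14],[39,0]]
[[5,12],[12,0],[22,19],[28,14],[39,0]]
[[5,12],[12,0],[22,19],[28,14],[39,0]]
[[5,12],[12,0],[22,19],[28,14],[39,0]]
[[5,12],[12,0],[22,19],[28,14],[39,0]]
[[5,12],[12,0],[22,19],[28,14],[39,0]]
[[5,12],[12,0],[22,19],[28,14],[39,1],[40,0]]
[[3,14],[16,0],[22,19],[28,14],[39,1],[40,0]]
[[3,14],[16,0],[22,19],[28,14],[39,12],[41,0]]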